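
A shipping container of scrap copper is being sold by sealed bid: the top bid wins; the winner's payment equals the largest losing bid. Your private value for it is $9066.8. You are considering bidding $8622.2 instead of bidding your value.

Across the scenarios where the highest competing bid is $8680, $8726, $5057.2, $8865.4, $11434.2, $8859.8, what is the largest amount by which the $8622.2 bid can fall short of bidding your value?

$8680: truthful gives $386.8, deviation gives $0 → loss $386.8.
$8726: truthful gives $340.8, deviation gives $0 → loss $340.8.
$5057.2: same outcome either way → loss $0.
$8865.4: truthful gives $201.4, deviation gives $0 → loss $201.4.
$11434.2: same outcome either way → loss $0.
$8859.8: truthful gives $207, deviation gives $0 → loss $207.
Maximum loss: $386.8.

$386.8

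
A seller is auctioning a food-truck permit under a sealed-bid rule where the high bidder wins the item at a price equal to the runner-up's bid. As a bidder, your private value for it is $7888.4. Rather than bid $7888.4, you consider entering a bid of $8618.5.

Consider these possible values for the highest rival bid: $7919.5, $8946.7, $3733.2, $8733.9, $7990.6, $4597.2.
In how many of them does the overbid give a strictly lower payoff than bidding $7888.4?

2

The deviation hurts exactly when the highest competing bid lies strictly between $7888.4 and $8618.5 — overbidding then wins at a price above your value.
$7919.5: inside the interval → strictly worse (loss $31.1).
$8946.7: above both → same outcome either way.
$3733.2: below both → same outcome either way.
$8733.9: above both → same outcome either way.
$7990.6: inside the interval → strictly worse (loss $102.2).
$4597.2: below both → same outcome either way.
Count: 2.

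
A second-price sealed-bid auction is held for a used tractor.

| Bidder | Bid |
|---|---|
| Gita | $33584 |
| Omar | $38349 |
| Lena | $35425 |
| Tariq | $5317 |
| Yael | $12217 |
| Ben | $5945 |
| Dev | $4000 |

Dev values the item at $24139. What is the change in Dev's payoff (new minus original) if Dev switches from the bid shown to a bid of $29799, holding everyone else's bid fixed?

$0

The highest bid among the other bidders is $38349; Dev's bid doesn't change that.
Original bid $4000: Dev is not highest (top rival bid is $38349); payoff $0.
Alternative bid $29799: Dev is not highest (top rival bid is $38349); payoff $0.
Change in payoff = $0 − ($0) = $0.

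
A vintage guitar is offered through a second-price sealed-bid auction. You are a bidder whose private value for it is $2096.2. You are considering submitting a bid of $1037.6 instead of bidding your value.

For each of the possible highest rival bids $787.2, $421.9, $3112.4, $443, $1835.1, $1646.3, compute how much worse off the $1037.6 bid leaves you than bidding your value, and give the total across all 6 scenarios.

The deviation costs you only when the competing bid falls strictly between $1037.6 and $2096.2; elsewhere both bids give the same outcome.
$787.2: outcomes coincide → loss $0.
$421.9: outcomes coincide → loss $0.
$3112.4: outcomes coincide → loss $0.
$443: outcomes coincide → loss $0.
$1835.1: truthful payoff $261.1, deviation payoff $0 → loss $261.1.
$1646.3: truthful payoff $449.9, deviation payoff $0 → loss $449.9.
Total loss = $261.1 + $449.9 = $711.

$711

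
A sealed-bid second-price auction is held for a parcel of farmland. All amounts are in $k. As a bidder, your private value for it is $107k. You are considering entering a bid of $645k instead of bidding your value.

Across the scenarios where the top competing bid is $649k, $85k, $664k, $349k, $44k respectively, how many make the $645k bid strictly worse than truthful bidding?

The deviation hurts exactly when the highest competing bid lies strictly between $107k and $645k — overbidding then wins at a price above your value.
$649k: above both → same outcome either way.
$85k: below both → same outcome either way.
$664k: above both → same outcome either way.
$349k: inside the interval → strictly worse (loss $242k).
$44k: below both → same outcome either way.
Count: 1.

1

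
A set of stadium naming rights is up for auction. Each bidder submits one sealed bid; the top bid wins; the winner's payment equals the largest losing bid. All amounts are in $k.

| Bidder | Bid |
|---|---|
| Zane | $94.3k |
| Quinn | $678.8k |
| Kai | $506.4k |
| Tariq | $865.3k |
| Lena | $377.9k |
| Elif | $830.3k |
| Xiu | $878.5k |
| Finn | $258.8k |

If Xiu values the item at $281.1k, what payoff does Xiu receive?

−$584.2k

Highest bid: Xiu at $878.5k, so Xiu wins.
Second-highest bid: Tariq at $865.3k — that is the price the winner pays.
Xiu's payoff = value − price = $281.1k − $865.3k = −$584.2k.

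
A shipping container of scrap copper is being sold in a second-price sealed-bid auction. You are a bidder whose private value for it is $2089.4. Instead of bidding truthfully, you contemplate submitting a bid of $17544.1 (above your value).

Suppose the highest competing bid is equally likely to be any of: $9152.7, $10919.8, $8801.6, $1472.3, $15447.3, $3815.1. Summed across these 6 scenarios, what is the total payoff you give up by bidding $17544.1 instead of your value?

The deviation costs you only when the competing bid falls strictly between $2089.4 and $17544.1; elsewhere both bids give the same outcome.
$9152.7: truthful payoff $0, deviation payoff −$7063.3 → loss $7063.3.
$10919.8: truthful payoff $0, deviation payoff −$8830.4 → loss $8830.4.
$8801.6: truthful payoff $0, deviation payoff −$6712.2 → loss $6712.2.
$1472.3: outcomes coincide → loss $0.
$15447.3: truthful payoff $0, deviation payoff −$13357.9 → loss $13357.9.
$3815.1: truthful payoff $0, deviation payoff −$1725.7 → loss $1725.7.
Total loss = $7063.3 + $8830.4 + $6712.2 + $13357.9 + $1725.7 = $37689.5.

$37689.5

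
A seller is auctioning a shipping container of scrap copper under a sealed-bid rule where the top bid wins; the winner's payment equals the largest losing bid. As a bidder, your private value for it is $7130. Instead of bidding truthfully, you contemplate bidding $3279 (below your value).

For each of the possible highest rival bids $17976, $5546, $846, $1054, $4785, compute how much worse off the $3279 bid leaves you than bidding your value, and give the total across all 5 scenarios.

$3929

The deviation costs you only when the competing bid falls strictly between $3279 and $7130; elsewhere both bids give the same outcome.
$17976: outcomes coincide → loss $0.
$5546: truthful payoff $1584, deviation payoff $0 → loss $1584.
$846: outcomes coincide → loss $0.
$1054: outcomes coincide → loss $0.
$4785: truthful payoff $2345, deviation payoff $0 → loss $2345.
Total loss = $1584 + $2345 = $3929.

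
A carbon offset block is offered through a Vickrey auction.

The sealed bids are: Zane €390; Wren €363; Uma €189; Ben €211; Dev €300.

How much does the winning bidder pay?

Highest bid: Zane at €390, so Zane wins.
Second-highest bid: Wren at €363 — that is the price the winner pays.

€363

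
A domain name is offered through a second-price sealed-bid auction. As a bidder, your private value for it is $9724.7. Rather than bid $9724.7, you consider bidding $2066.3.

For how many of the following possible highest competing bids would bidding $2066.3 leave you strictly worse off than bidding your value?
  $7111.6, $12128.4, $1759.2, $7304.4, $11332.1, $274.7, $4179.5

3

The deviation hurts exactly when the highest competing bid lies strictly between $2066.3 and $9724.7 — underbidding then forfeits a profitable win.
$7111.6: inside the interval → strictly worse (loss $2613.1).
$12128.4: above both → same outcome either way.
$1759.2: below both → same outcome either way.
$7304.4: inside the interval → strictly worse (loss $2420.3).
$11332.1: above both → same outcome either way.
$274.7: below both → same outcome either way.
$4179.5: inside the interval → strictly worse (loss $5545.2).
Count: 3.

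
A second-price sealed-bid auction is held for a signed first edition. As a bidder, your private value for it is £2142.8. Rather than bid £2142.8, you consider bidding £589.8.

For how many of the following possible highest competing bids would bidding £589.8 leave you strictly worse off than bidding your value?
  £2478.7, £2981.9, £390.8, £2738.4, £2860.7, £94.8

0

The deviation hurts exactly when the highest competing bid lies strictly between £589.8 and £2142.8 — underbidding then forfeits a profitable win.
£2478.7: above both → same outcome either way.
£2981.9: above both → same outcome either way.
£390.8: below both → same outcome either way.
£2738.4: above both → same outcome either way.
£2860.7: above both → same outcome either way.
£94.8: below both → same outcome either way.
Count: 0.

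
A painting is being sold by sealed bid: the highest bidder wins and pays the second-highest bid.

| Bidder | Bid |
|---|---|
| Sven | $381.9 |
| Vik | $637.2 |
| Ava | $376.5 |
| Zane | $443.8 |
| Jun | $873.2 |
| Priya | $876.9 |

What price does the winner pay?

Highest bid: Priya at $876.9, so Priya wins.
Second-highest bid: Jun at $873.2 — that is the price the winner pays.

$873.2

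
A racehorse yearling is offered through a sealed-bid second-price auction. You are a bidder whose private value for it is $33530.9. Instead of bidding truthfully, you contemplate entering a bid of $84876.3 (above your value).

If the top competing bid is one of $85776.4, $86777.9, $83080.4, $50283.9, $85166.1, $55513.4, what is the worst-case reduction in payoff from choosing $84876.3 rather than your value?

$85776.4: same outcome either way → loss $0.
$86777.9: same outcome either way → loss $0.
$83080.4: truthful gives $0, deviation gives −$49549.5 → loss $49549.5.
$50283.9: truthful gives $0, deviation gives −$16753 → loss $16753.
$85166.1: same outcome either way → loss $0.
$55513.4: truthful gives $0, deviation gives −$21982.5 → loss $21982.5.
Maximum loss: $49549.5.

$49549.5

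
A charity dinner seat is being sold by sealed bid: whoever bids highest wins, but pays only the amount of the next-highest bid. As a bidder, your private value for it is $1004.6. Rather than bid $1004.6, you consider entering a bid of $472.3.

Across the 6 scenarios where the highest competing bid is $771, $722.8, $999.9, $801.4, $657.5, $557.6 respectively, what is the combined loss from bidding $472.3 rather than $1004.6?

$1517.4

The deviation costs you only when the competing bid falls strictly between $472.3 and $1004.6; elsewhere both bids give the same outcome.
$771: truthful payoff $233.6, deviation payoff $0 → loss $233.6.
$722.8: truthful payoff $281.8, deviation payoff $0 → loss $281.8.
$999.9: truthful payoff $4.7, deviation payoff $0 → loss $4.7.
$801.4: truthful payoff $203.2, deviation payoff $0 → loss $203.2.
$657.5: truthful payoff $347.1, deviation payoff $0 → loss $347.1.
$557.6: truthful payoff $447, deviation payoff $0 → loss $447.
Total loss = $233.6 + $281.8 + $4.7 + $203.2 + $347.1 + $447 = $1517.4.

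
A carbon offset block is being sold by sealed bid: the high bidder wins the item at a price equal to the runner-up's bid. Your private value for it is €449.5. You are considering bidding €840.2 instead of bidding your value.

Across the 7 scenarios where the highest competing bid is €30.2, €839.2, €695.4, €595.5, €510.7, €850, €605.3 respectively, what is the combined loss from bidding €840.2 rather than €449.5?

€998.6

The deviation costs you only when the competing bid falls strictly between €449.5 and €840.2; elsewhere both bids give the same outcome.
€30.2: outcomes coincide → loss €0.
€839.2: truthful payoff €0, deviation payoff −€389.7 → loss €389.7.
€695.4: truthful payoff €0, deviation payoff −€245.9 → loss €245.9.
€595.5: truthful payoff €0, deviation payoff −€146 → loss €146.
€510.7: truthful payoff €0, deviation payoff −€61.2 → loss €61.2.
€850: outcomes coincide → loss €0.
€605.3: truthful payoff €0, deviation payoff −€155.8 → loss €155.8.
Total loss = €389.7 + €245.9 + €146 + €61.2 + €155.8 = €998.6.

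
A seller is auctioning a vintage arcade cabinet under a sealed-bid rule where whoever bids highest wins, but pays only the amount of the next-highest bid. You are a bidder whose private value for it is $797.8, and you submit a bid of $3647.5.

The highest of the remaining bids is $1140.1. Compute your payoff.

−$342.3

Your bid $3647.5 exceeds the highest competing bid $1140.1, so you win.
In a second-price auction the winner pays the second-highest bid, $1140.1.
Payoff = value − price = $797.8 − $1140.1 = −$342.3.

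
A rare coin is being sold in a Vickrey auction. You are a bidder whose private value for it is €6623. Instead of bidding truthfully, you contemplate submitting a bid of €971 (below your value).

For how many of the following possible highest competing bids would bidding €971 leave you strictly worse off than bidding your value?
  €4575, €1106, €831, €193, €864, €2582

The deviation hurts exactly when the highest competing bid lies strictly between €971 and €6623 — underbidding then forfeits a profitable win.
€4575: inside the interval → strictly worse (loss €2048).
€1106: inside the interval → strictly worse (loss €5517).
€831: below both → same outcome either way.
€193: below both → same outcome either way.
€864: below both → same outcome either way.
€2582: inside the interval → strictly worse (loss €4041).
Count: 3.

3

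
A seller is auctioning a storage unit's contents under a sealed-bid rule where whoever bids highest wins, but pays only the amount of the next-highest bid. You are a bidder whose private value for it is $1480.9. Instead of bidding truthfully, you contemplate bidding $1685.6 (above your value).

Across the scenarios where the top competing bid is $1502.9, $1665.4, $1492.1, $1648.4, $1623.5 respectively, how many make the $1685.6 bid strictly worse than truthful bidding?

The deviation hurts exactly when the highest competing bid lies strictly between $1480.9 and $1685.6 — overbidding then wins at a price above your value.
$1502.9: inside the interval → strictly worse (loss $22).
$1665.4: inside the interval → strictly worse (loss $184.5).
$1492.1: inside the interval → strictly worse (loss $11.2).
$1648.4: inside the interval → strictly worse (loss $167.5).
$1623.5: inside the interval → strictly worse (loss $142.6).
Count: 5.

5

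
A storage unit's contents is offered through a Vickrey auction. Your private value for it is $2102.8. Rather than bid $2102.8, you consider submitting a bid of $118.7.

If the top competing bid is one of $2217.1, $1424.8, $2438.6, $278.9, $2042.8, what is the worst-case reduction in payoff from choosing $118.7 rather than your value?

$1823.9

$2217.1: same outcome either way → loss $0.
$1424.8: truthful gives $678, deviation gives $0 → loss $678.
$2438.6: same outcome either way → loss $0.
$278.9: truthful gives $1823.9, deviation gives $0 → loss $1823.9.
$2042.8: truthful gives $60, deviation gives $0 → loss $60.
Maximum loss: $1823.9.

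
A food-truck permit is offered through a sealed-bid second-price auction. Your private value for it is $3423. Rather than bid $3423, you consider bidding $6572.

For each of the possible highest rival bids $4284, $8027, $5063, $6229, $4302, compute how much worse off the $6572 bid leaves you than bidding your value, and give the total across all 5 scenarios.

$6186

The deviation costs you only when the competing bid falls strictly between $3423 and $6572; elsewhere both bids give the same outcome.
$4284: truthful payoff $0, deviation payoff −$861 → loss $861.
$8027: outcomes coincide → loss $0.
$5063: truthful payoff $0, deviation payoff −$1640 → loss $1640.
$6229: truthful payoff $0, deviation payoff −$2806 → loss $2806.
$4302: truthful payoff $0, deviation payoff −$879 → loss $879.
Total loss = $861 + $1640 + $2806 + $879 = $6186.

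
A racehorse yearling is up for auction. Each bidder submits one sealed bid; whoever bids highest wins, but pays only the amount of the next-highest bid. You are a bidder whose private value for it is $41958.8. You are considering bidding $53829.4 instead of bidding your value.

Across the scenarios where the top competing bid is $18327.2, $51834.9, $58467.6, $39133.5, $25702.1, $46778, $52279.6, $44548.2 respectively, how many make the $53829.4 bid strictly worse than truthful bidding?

The deviation hurts exactly when the highest competing bid lies strictly between $41958.8 and $53829.4 — overbidding then wins at a price above your value.
$18327.2: below both → same outcome either way.
$51834.9: inside the interval → strictly worse (loss $9876.1).
$58467.6: above both → same outcome either way.
$39133.5: below both → same outcome either way.
$25702.1: below both → same outcome either way.
$46778: inside the interval → strictly worse (loss $4819.2).
$52279.6: inside the interval → strictly worse (loss $10320.8).
$44548.2: inside the interval → strictly worse (loss $2589.4).
Count: 4.

4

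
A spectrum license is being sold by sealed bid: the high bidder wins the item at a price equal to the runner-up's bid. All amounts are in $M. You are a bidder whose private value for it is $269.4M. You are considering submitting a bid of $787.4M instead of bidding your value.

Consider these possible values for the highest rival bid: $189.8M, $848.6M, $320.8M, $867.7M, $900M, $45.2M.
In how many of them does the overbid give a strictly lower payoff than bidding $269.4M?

The deviation hurts exactly when the highest competing bid lies strictly between $269.4M and $787.4M — overbidding then wins at a price above your value.
$189.8M: below both → same outcome either way.
$848.6M: above both → same outcome either way.
$320.8M: inside the interval → strictly worse (loss $51.4M).
$867.7M: above both → same outcome either way.
$900M: above both → same outcome either way.
$45.2M: below both → same outcome either way.
Count: 1.

1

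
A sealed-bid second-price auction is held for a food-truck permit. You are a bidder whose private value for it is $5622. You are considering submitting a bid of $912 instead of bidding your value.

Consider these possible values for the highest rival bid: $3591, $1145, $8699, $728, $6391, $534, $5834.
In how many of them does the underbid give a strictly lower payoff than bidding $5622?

2

The deviation hurts exactly when the highest competing bid lies strictly between $912 and $5622 — underbidding then forfeits a profitable win.
$3591: inside the interval → strictly worse (loss $2031).
$1145: inside the interval → strictly worse (loss $4477).
$8699: above both → same outcome either way.
$728: below both → same outcome either way.
$6391: above both → same outcome either way.
$534: below both → same outcome either way.
$5834: above both → same outcome either way.
Count: 2.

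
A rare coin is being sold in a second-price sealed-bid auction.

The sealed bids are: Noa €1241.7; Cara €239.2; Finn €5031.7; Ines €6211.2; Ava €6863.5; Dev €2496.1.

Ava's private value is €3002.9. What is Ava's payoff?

−€3208.3

Highest bid: Ava at €6863.5, so Ava wins.
Second-highest bid: Ines at €6211.2 — that is the price the winner pays.
Ava's payoff = value − price = €3002.9 − €6211.2 = −€3208.3.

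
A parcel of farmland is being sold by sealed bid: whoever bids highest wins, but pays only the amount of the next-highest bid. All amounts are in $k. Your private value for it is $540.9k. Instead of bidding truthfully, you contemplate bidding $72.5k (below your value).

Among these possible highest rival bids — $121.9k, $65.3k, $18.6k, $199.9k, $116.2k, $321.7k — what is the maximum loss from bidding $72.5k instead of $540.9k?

$121.9k: truthful gives $419k, deviation gives $0k → loss $419k.
$65.3k: same outcome either way → loss $0k.
$18.6k: same outcome either way → loss $0k.
$199.9k: truthful gives $341k, deviation gives $0k → loss $341k.
$116.2k: truthful gives $424.7k, deviation gives $0k → loss $424.7k.
$321.7k: truthful gives $219.2k, deviation gives $0k → loss $219.2k.
Maximum loss: $424.7k.

$424.7k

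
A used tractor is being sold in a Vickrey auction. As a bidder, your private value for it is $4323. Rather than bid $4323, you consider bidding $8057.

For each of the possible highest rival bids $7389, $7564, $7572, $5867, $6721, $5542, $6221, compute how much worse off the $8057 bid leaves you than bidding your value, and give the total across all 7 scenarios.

The deviation costs you only when the competing bid falls strictly between $4323 and $8057; elsewhere both bids give the same outcome.
$7389: truthful payoff $0, deviation payoff −$3066 → loss $3066.
$7564: truthful payoff $0, deviation payoff −$3241 → loss $3241.
$7572: truthful payoff $0, deviation payoff −$3249 → loss $3249.
$5867: truthful payoff $0, deviation payoff −$1544 → loss $1544.
$6721: truthful payoff $0, deviation payoff −$2398 → loss $2398.
$5542: truthful payoff $0, deviation payoff −$1219 → loss $1219.
$6221: truthful payoff $0, deviation payoff −$1898 → loss $1898.
Total loss = $3066 + $3241 + $3249 + $1544 + $2398 + $1219 + $1898 = $16615.

$16615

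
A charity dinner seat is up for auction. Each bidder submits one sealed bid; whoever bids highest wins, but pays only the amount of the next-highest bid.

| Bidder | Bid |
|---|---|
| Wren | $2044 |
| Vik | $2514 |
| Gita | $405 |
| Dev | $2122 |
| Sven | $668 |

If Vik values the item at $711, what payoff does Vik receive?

Highest bid: Vik at $2514, so Vik wins.
Second-highest bid: Dev at $2122 — that is the price the winner pays.
Vik's payoff = value − price = $711 − $2122 = −$1411.

−$1411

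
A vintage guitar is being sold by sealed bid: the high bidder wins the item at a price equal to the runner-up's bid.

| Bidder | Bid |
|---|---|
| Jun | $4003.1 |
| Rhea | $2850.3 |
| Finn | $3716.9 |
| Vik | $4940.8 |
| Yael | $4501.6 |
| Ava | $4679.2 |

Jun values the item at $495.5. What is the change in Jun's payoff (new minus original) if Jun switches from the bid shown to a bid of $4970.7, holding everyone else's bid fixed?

−$4445.3

The highest bid among the other bidders is $4940.8; Jun's bid doesn't change that.
Original bid $4003.1: Jun is not highest (top rival bid is $4940.8); payoff $0.
Alternative bid $4970.7: Jun is highest, pays the top rival bid $4940.8; payoff $495.5 − $4940.8 = −$4445.3.
Change in payoff = −$4445.3 − ($0) = −$4445.3.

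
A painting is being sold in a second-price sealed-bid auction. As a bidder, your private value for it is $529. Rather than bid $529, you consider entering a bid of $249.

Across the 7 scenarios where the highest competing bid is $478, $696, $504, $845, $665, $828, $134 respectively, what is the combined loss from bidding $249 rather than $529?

The deviation costs you only when the competing bid falls strictly between $249 and $529; elsewhere both bids give the same outcome.
$478: truthful payoff $51, deviation payoff $0 → loss $51.
$696: outcomes coincide → loss $0.
$504: truthful payoff $25, deviation payoff $0 → loss $25.
$845: outcomes coincide → loss $0.
$665: outcomes coincide → loss $0.
$828: outcomes coincide → loss $0.
$134: outcomes coincide → loss $0.
Total loss = $51 + $25 = $76.

$76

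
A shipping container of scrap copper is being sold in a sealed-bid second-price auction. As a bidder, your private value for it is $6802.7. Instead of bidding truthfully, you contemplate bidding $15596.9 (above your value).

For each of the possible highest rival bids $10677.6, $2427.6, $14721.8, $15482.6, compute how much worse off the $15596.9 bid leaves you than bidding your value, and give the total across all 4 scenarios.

$20473.9

The deviation costs you only when the competing bid falls strictly between $6802.7 and $15596.9; elsewhere both bids give the same outcome.
$10677.6: truthful payoff $0, deviation payoff −$3874.9 → loss $3874.9.
$2427.6: outcomes coincide → loss $0.
$14721.8: truthful payoff $0, deviation payoff −$7919.1 → loss $7919.1.
$15482.6: truthful payoff $0, deviation payoff −$8679.9 → loss $8679.9.
Total loss = $3874.9 + $7919.1 + $8679.9 = $20473.9.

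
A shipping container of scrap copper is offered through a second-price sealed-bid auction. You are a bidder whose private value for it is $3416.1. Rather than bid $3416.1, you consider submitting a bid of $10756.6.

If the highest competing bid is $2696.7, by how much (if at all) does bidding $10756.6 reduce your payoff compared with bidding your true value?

$0

Bidding your value $3416.1: you win (since $3416.1 > $2696.7) and pay $2696.7. Payoff $719.4.
Bidding $10756.6: you win and pay $2696.7. Payoff $3416.1 − $2696.7 = $719.4.
Difference = $719.4 − $719.4 = $0; both bids lead to the same outcome because the competing bid is below both your value and your alternative bid.
Truthful bidding weakly dominates here: raising your bid can only win items priced above your value, and lowering it can only forfeit items priced below.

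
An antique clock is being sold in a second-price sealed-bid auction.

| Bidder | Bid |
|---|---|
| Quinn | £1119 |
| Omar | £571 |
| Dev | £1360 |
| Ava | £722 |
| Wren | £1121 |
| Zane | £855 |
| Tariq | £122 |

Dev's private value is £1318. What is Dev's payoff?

£197

Highest bid: Dev at £1360, so Dev wins.
Second-highest bid: Wren at £1121 — that is the price the winner pays.
Dev's payoff = value − price = £1318 − £1121 = £197.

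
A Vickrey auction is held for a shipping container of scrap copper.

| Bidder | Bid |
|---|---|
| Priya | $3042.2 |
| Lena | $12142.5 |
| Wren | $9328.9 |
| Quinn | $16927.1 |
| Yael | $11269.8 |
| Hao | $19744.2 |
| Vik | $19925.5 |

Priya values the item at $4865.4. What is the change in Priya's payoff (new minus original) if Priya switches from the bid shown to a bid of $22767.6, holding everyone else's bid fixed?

−$15060.1

The highest bid among the other bidders is $19925.5; Priya's bid doesn't change that.
Original bid $3042.2: Priya is not highest (top rival bid is $19925.5); payoff $0.
Alternative bid $22767.6: Priya is highest, pays the top rival bid $19925.5; payoff $4865.4 − $19925.5 = −$15060.1.
Change in payoff = −$15060.1 − ($0) = −$15060.1.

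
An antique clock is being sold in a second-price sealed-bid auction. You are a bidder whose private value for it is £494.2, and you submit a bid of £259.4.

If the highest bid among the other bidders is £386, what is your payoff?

Your bid £259.4 is below the highest competing bid £386, so you lose.
A losing bidder pays nothing and receives nothing: payoff = £0.

£0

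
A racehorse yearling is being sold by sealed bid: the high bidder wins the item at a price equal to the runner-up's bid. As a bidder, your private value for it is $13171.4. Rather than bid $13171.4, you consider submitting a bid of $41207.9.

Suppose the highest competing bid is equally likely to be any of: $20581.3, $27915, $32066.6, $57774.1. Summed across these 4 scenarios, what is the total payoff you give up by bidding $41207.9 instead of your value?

The deviation costs you only when the competing bid falls strictly between $13171.4 and $41207.9; elsewhere both bids give the same outcome.
$20581.3: truthful payoff $0, deviation payoff −$7409.9 → loss $7409.9.
$27915: truthful payoff $0, deviation payoff −$14743.6 → loss $14743.6.
$32066.6: truthful payoff $0, deviation payoff −$18895.2 → loss $18895.2.
$57774.1: outcomes coincide → loss $0.
Total loss = $7409.9 + $14743.6 + $18895.2 = $41048.7.

$41048.7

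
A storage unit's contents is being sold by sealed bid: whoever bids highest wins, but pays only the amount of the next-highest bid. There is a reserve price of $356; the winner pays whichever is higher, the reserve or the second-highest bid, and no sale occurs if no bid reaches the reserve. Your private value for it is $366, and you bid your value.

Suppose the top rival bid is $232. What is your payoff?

$10

Your bid $366 is the highest and exceeds the reserve.
Price = max(second-highest bid, reserve) = max($232, $356) = $356.
Payoff = $366 − $356 = $10.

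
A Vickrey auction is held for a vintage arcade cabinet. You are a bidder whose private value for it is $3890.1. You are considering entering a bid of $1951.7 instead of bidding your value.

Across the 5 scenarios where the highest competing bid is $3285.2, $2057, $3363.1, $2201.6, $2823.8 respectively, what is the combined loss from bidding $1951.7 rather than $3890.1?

$5719.8

The deviation costs you only when the competing bid falls strictly between $1951.7 and $3890.1; elsewhere both bids give the same outcome.
$3285.2: truthful payoff $604.9, deviation payoff $0 → loss $604.9.
$2057: truthful payoff $1833.1, deviation payoff $0 → loss $1833.1.
$3363.1: truthful payoff $527, deviation payoff $0 → loss $527.
$2201.6: truthful payoff $1688.5, deviation payoff $0 → loss $1688.5.
$2823.8: truthful payoff $1066.3, deviation payoff $0 → loss $1066.3.
Total loss = $604.9 + $1833.1 + $527 + $1688.5 + $1066.3 = $5719.8.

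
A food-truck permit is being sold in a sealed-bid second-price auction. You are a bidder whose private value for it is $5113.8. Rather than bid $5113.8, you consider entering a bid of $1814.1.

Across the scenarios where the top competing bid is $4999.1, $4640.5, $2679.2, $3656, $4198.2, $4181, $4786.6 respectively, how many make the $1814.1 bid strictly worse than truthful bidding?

The deviation hurts exactly when the highest competing bid lies strictly between $1814.1 and $5113.8 — underbidding then forfeits a profitable win.
$4999.1: inside the interval → strictly worse (loss $114.7).
$4640.5: inside the interval → strictly worse (loss $473.3).
$2679.2: inside the interval → strictly worse (loss $2434.6).
$3656: inside the interval → strictly worse (loss $1457.8).
$4198.2: inside the interval → strictly worse (loss $915.6).
$4181: inside the interval → strictly worse (loss $932.8).
$4786.6: inside the interval → strictly worse (loss $327.2).
Count: 7.

7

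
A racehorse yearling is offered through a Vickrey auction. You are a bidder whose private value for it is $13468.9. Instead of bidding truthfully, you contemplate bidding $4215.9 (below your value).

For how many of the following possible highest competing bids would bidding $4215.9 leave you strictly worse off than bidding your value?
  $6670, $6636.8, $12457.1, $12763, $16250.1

The deviation hurts exactly when the highest competing bid lies strictly between $4215.9 and $13468.9 — underbidding then forfeits a profitable win.
$6670: inside the interval → strictly worse (loss $6798.9).
$6636.8: inside the interval → strictly worse (loss $6832.1).
$12457.1: inside the interval → strictly worse (loss $1011.8).
$12763: inside the interval → strictly worse (loss $705.9).
$16250.1: above both → same outcome either way.
Count: 4.

4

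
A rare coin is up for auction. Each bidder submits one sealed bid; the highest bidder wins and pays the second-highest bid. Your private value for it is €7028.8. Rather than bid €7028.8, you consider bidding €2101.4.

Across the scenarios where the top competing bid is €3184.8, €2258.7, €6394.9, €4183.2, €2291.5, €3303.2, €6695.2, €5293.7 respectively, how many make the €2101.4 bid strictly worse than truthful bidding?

8

The deviation hurts exactly when the highest competing bid lies strictly between €2101.4 and €7028.8 — underbidding then forfeits a profitable win.
€3184.8: inside the interval → strictly worse (loss €3844).
€2258.7: inside the interval → strictly worse (loss €4770.1).
€6394.9: inside the interval → strictly worse (loss €633.9).
€4183.2: inside the interval → strictly worse (loss €2845.6).
€2291.5: inside the interval → strictly worse (loss €4737.3).
€3303.2: inside the interval → strictly worse (loss €3725.6).
€6695.2: inside the interval → strictly worse (loss €333.6).
€5293.7: inside the interval → strictly worse (loss €1735.1).
Count: 8.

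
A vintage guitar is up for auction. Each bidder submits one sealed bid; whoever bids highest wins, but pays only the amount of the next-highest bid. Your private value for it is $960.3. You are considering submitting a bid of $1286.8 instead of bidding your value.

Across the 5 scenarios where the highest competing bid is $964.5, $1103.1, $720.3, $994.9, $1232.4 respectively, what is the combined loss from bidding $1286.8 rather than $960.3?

The deviation costs you only when the competing bid falls strictly between $960.3 and $1286.8; elsewhere both bids give the same outcome.
$964.5: truthful payoff $0, deviation payoff −$4.2 → loss $4.2.
$1103.1: truthful payoff $0, deviation payoff −$142.8 → loss $142.8.
$720.3: outcomes coincide → loss $0.
$994.9: truthful payoff $0, deviation payoff −$34.6 → loss $34.6.
$1232.4: truthful payoff $0, deviation payoff −$272.1 → loss $272.1.
Total loss = $4.2 + $142.8 + $34.6 + $272.1 = $453.7.

$453.7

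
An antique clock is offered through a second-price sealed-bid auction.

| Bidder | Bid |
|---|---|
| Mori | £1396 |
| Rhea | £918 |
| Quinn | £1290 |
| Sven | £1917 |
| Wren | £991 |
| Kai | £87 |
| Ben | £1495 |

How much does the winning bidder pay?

£1495

Highest bid: Sven at £1917, so Sven wins.
Second-highest bid: Ben at £1495 — that is the price the winner pays.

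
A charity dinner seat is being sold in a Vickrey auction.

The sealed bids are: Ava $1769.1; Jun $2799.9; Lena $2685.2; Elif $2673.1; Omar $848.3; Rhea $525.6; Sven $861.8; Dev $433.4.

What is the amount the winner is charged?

$2685.2

Highest bid: Jun at $2799.9, so Jun wins.
Second-highest bid: Lena at $2685.2 — that is the price the winner pays.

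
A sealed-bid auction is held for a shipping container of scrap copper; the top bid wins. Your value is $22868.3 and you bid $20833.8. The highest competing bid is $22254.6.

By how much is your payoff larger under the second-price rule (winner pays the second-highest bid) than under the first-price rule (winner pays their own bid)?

$0

Your bid $20833.8 is below $22254.6, so you lose under either rule.
Payoff is $0 in both cases; difference = $0.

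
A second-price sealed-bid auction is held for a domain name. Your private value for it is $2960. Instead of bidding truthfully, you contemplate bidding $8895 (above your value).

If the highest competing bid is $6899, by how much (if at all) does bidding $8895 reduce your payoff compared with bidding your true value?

Bidding your value $2960: you lose (since $2960 < $6899). Payoff $0.
Bidding $8895: you win and pay $6899. Payoff $2960 − $6899 = −$3939.
The competing bid $6899 lies between your value and your inflated bid, so overbidding wins an item priced above your value.
Loss from deviating = $0 − (−$3939) = $3939.
Truthful bidding weakly dominates here: raising your bid can only win items priced above your value, and lowering it can only forfeit items priced below.

$3939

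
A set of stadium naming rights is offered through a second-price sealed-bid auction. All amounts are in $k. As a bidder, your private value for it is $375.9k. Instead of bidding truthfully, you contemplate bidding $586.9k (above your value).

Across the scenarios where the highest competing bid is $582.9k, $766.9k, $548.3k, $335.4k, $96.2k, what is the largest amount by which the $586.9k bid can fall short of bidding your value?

$582.9k: truthful gives $0k, deviation gives −$207k → loss $207k.
$766.9k: same outcome either way → loss $0k.
$548.3k: truthful gives $0k, deviation gives −$172.4k → loss $172.4k.
$335.4k: same outcome either way → loss $0k.
$96.2k: same outcome either way → loss $0k.
Maximum loss: $207k.

$207k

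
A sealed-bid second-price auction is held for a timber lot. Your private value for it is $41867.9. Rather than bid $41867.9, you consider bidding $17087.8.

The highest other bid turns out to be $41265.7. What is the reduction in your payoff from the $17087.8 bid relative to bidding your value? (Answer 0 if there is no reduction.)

$602.2

Bidding your value $41867.9: you win (since $41867.9 > $41265.7) and pay $41265.7. Payoff $602.2.
Bidding $17087.8: you lose. Payoff $0.
The competing bid $41265.7 lies between your shaded bid and your value, so underbidding forfeits an item you could have won at a profitable price.
Loss from deviating = $602.2 − ($0) = $602.2.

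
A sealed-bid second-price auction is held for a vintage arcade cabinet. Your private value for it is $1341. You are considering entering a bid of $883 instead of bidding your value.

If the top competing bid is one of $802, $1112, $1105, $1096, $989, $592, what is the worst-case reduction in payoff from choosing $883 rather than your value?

$352

$802: same outcome either way → loss $0.
$1112: truthful gives $229, deviation gives $0 → loss $229.
$1105: truthful gives $236, deviation gives $0 → loss $236.
$1096: truthful gives $245, deviation gives $0 → loss $245.
$989: truthful gives $352, deviation gives $0 → loss $352.
$592: same outcome either way → loss $0.
Maximum loss: $352.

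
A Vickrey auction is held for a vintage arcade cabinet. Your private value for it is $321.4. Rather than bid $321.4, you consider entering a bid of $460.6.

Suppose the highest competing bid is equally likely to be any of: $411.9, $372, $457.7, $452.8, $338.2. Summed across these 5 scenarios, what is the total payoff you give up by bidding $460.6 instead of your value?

The deviation costs you only when the competing bid falls strictly between $321.4 and $460.6; elsewhere both bids give the same outcome.
$411.9: truthful payoff $0, deviation payoff −$90.5 → loss $90.5.
$372: truthful payoff $0, deviation payoff −$50.6 → loss $50.6.
$457.7: truthful payoff $0, deviation payoff −$136.3 → loss $136.3.
$452.8: truthful payoff $0, deviation payoff −$131.4 → loss $131.4.
$338.2: truthful payoff $0, deviation payoff −$16.8 → loss $16.8.
Total loss = $90.5 + $50.6 + $136.3 + $131.4 + $16.8 = $425.6.
In a second-price auction your bid sets only whether you win, not what you pay, so bidding your true value is weakly dominant.

$425.6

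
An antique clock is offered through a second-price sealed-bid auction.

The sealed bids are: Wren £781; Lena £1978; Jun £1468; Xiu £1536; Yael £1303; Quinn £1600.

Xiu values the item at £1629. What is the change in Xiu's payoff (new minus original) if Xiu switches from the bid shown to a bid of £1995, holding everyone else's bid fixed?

−£349

The highest bid among the other bidders is £1978; Xiu's bid doesn't change that.
Original bid £1536: Xiu is not highest (top rival bid is £1978); payoff £0.
Alternative bid £1995: Xiu is highest, pays the top rival bid £1978; payoff £1629 − £1978 = −£349.
Change in payoff = −£349 − (£0) = −£349.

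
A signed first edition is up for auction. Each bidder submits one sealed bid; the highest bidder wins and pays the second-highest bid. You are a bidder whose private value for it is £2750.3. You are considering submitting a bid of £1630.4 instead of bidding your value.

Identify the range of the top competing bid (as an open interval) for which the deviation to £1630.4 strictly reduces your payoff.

If the competing bid is below £1630.4, both bids win at the same price — no difference.
If it is above £2750.3, both bids lose — no difference.
If it lies strictly between £1630.4 and £2750.3, bidding your value wins at a price below your value (positive payoff) while bidding £1630.4 loses (payoff 0).
So the deviation strictly hurts on the open interval (£1630.4, £2750.3).
Truthful bidding weakly dominates here: raising your bid can only win items priced above your value, and lowering it can only forfeit items priced below.

(£1630.4, £2750.3)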